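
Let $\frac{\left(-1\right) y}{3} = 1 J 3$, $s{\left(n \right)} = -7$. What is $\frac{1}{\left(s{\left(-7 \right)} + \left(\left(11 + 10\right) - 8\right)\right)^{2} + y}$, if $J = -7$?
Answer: $\frac{1}{99} \approx 0.010101$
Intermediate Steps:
$y = 63$ ($y = - 3 \cdot 1 \left(-7\right) 3 = - 3 \left(\left(-7\right) 3\right) = \left(-3\right) \left(-21\right) = 63$)
$\frac{1}{\left(s{\left(-7 \right)} + \left(\left(11 + 10\right) - 8\right)\right)^{2} + y} = \frac{1}{\left(-7 + \left(\left(11 + 10\right) - 8\right)\right)^{2} + 63} = \frac{1}{\left(-7 + \left(21 - 8\right)\right)^{2} + 63} = \frac{1}{\left(-7 + 13\right)^{2} + 63} = \frac{1}{6^{2} + 63} = \frac{1}{36 + 63} = \frac{1}{99}$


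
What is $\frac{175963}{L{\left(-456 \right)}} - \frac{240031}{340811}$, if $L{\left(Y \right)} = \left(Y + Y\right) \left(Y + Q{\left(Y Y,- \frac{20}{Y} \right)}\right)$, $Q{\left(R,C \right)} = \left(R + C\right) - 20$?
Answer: $- \frac{45474689836353}{64482654487160} \approx -0.70522$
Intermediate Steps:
$Q{\left(R,C \right)} = -20 + C + R$ ($Q{\left(R,C \right)} = \left(C + R\right) - 20 = -20 + C + R$)
$L{\left(Y \right)} = 2 Y \left(-20 + Y + Y^{2} - \frac{20}{Y}\right)$ ($L{\left(Y \right)} = \left(Y + Y\right) \left(Y - \left(20 + \frac{20}{Y} - Y Y\right)\right) = 2 Y \left(Y - \left(20 - Y^{2} + \frac{20}{Y}\right)\right) = 2 Y \left(-20 + Y + Y^{2} - \frac{20}{Y}\right)$)
$\frac{175963}{L{\left(-456 \right)}} - \frac{240031}{340811} = \frac{175963}{-40 + 2 \left(-456\right) \left(-20 - 456 + \left(-456\right)^{2}\right)} - \frac{240031}{340811} = \frac{175963}{-40 + 2 \left(-456\right) \left(-20 - 456 + 207936\right)} - \frac{240031}{340811} = \frac{175963}{-40 + 2 \left(-456\right) 207460} - \frac{240031}{340811} = \frac{175963}{-40 - 189203520} - \frac{240031}{340811} = \frac{175963}{-189203560} - \frac{240031}{340811} = 175963 \left(- \frac{1}{189203560}\right) - \frac{240031}{340811} = - \frac{175963}{189203560} - \frac{240031}{340811} = - \frac{45474689836353}{64482654487160}$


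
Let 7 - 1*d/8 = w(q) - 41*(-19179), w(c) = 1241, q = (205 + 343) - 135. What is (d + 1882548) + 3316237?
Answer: -1101799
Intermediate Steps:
q = 413 (q = 548 - 135 = 413)
d = -6300584 (d = 56 - 8*(1241 - 41*(-19179)) = 56 - 8*(1241 + 786339) = 56 - 8*787580 = 56 - 6300640 = -6300584)
(d + 1882548) + 3316237 = (-6300584 + 1882548) + 3316237 = -4418036 + 3316237 = -1101799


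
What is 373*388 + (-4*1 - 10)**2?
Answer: 144920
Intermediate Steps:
373*388 + (-4*1 - 10)**2 = 144724 + (-4 - 10)**2 = 144724 + (-14)**2 = 144724 + 196 = 144920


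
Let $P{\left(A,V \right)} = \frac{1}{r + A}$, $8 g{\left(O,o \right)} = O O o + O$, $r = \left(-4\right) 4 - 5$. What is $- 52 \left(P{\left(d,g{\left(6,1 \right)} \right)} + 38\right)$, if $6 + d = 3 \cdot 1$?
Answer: $- \frac{11843}{6} \approx -1973.8$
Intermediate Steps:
$d = -3$ ($d = -6 + 3 \cdot 1 = -6 + 3 = -3$)
$r = -21$ ($r = -16 - 5 = -21$)
$g{\left(O,o \right)} = \frac{O}{8} + \frac{o O^{2}}{8}$ ($g{\left(O,o \right)} = \frac{O O o + O}{8} = \frac{O^{2} o + O}{8} = \frac{o O^{2} + O}{8} = \frac{O + o O^{2}}{8} = \frac{O}{8} + \frac{o O^{2}}{8}$)
$P{\left(A,V \right)} = \frac{1}{-21 + A}$
$- 52 \left(P{\left(d,g{\left(6,1 \right)} \right)} + 38\right) = - 52 \left(\frac{1}{-21 - 3} + 38\right) = - 52 \left(\frac{1}{-24} + 38\right) = - 52 \left(- \frac{1}{24} + 38\right) = \left(-52\right) \frac{911}{24} = - \frac{11843}{6}$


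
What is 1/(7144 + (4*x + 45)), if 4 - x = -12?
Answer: 1/7253 ≈ 0.00013787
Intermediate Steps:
x = 16 (x = 4 - 1*(-12) = 4 + 12 = 16)
1/(7144 + (4*x + 45)) = 1/(7144 + (4*16 + 45)) = 1/(7144 + (64 + 45)) = 1/(7144 + 109) = 1/7253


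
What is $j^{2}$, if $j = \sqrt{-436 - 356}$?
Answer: $-792$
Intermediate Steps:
$j = 6 i \sqrt{22}$ ($j = \sqrt{-792} = 6 i \sqrt{22} \approx 28.142 i$)
$j^{2} = \left(6 i \sqrt{22}\right)^{2} = -792$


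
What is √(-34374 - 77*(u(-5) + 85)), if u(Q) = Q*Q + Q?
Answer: I*√42459 ≈ 206.06*I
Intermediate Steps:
u(Q) = Q + Q² (u(Q) = Q² + Q = Q + Q²)
√(-34374 - 77*(u(-5) + 85)) = √(-34374 - 77*(-5*(1 - 5) + 85)) = √(-34374 - 77*(-5*(-4) + 85)) = √(-34374 - 77*(20 + 85)) = √(-34374 - 77*105) = √(-34374 - 8085) = √(-42459) = I*√42459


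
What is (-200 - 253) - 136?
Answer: -589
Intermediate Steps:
(-200 - 253) - 136 = -453 - 136 = -589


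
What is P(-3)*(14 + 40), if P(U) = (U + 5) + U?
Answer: -54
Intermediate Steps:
P(U) = 5 + 2*U (P(U) = (5 + U) + U = 5 + 2*U)
P(-3)*(14 + 40) = (5 + 2*(-3))*(14 + 40) = (5 - 6)*54 = -1*54 = -54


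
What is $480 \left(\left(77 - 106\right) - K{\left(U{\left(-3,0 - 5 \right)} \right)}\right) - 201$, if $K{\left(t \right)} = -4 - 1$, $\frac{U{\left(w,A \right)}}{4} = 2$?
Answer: $-11721$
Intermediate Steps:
$U{\left(w,A \right)} = 8$ ($U{\left(w,A \right)} = 4 \cdot 2 = 8$)
$K{\left(t \right)} = -5$
$480 \left(\left(77 - 106\right) - K{\left(U{\left(-3,0 - 5 \right)} \right)}\right) - 201 = 480 \left(\left(77 - 106\right) - -5\right) - 201 = 480 \left(\left(77 - 106\right) + 5\right) - 201 = 480 \left(-29 + 5\right) - 201 = 480 \left(-24\right) - 201 = -11520 - 201 = -11721$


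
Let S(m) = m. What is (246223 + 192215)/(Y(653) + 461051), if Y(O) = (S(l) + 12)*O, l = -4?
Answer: 146146/155425 ≈ 0.94030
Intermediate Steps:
Y(O) = 8*O (Y(O) = (-4 + 12)*O = 8*O)
(246223 + 192215)/(Y(653) + 461051) = (246223 + 192215)/(8*653 + 461051) = 438438/(5224 + 461051) = 438438/466275 = 438438*(1/466275) = 146146/155425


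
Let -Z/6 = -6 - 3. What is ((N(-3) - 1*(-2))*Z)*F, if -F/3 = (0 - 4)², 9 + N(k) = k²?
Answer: -5184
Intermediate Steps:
N(k) = -9 + k²
Z = 54 (Z = -6*(-6 - 3) = -6*(-9) = 54)
F = -48 (F = -3*(0 - 4)² = -3*(-4)² = -3*16 = -48)
((N(-3) - 1*(-2))*Z)*F = (((-9 + (-3)²) - 1*(-2))*54)*(-48) = (((-9 + 9) + 2)*54)*(-48) = ((0 + 2)*54)*(-48) = (2*54)*(-48) = 108*(-48) = -5184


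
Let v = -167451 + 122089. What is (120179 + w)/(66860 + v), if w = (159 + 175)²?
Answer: 77245/7166 ≈ 10.779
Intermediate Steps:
v = -45362
w = 111556 (w = 334² = 111556)
(120179 + w)/(66860 + v) = (120179 + 111556)/(66860 - 45362) = 231735/21498 = 231735*(1/21498) = 77245/7166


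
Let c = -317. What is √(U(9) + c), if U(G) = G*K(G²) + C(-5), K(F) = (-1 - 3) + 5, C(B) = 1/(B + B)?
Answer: I*√30810/10 ≈ 17.553*I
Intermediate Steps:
C(B) = 1/(2*B)
K(F) = 1 (K(F) = -4 + 5 = 1)
U(G) = -⅒ + G (U(G) = G*1 + (½)/(-5) = G + (½)*(-⅕) = G - ⅒ = -⅒ + G)
√(U(9) + c) = √((-⅒ + 9) - 317) = √(89/10 - 317) = √(-3081/10) = I*√30810/10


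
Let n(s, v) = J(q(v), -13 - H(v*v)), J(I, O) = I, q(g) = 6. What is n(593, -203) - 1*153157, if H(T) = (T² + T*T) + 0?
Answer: -153151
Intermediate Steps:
H(T) = 2*T² (H(T) = (T² + T²) + 0 = 2*T² + 0 = 2*T²)
n(s, v) = 6
n(593, -203) - 1*153157 = 6 - 1*153157 = 6 - 153157 = -153151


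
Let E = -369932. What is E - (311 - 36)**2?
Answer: -445557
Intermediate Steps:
E - (311 - 36)**2 = -369932 - (311 - 36)**2 = -369932 - 1*275**2 = -369932 - 1*75625 = -369932 - 75625 = -445557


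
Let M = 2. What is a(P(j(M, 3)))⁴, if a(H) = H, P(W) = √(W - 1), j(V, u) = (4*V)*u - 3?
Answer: 400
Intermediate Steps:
j(V, u) = -3 + 4*V*u (j(V, u) = 4*V*u - 3 = -3 + 4*V*u)
P(W) = √(-1 + W)
a(P(j(M, 3)))⁴ = (√(-1 + (-3 + 4*2*3)))⁴ = (√(-1 + (-3 + 24)))⁴ = (√(-1 + 21))⁴ = (√20)⁴ = (2*√5)⁴ = 400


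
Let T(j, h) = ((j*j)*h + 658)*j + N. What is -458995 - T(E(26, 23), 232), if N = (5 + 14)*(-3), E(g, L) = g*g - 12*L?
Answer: -14848722138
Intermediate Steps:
E(g, L) = g² - 12*L
N = -57 (N = 19*(-3) = -57)
T(j, h) = -57 + j*(658 + h*j²) (T(j, h) = ((j*j)*h + 658)*j - 57 = (j²*h + 658)*j - 57 = (h*j² + 658)*j - 57 = (658 + h*j²)*j - 57 = j*(658 + h*j²) - 57 = -57 + j*(658 + h*j²))
-458995 - T(E(26, 23), 232) = -458995 - (-57 + 658*(26² - 12*23) + 232*(26² - 12*23)³) = -458995 - (-57 + 658*(676 - 276) + 232*(676 - 276)³) = -458995 - (-57 + 658*400 + 232*400³) = -458995 - (-57 + 263200 + 232*64000000) = -458995 - (-57 + 263200 + 14848000000) = -458995 - 1*14848263143 = -458995 - 14848263143 = -14848722138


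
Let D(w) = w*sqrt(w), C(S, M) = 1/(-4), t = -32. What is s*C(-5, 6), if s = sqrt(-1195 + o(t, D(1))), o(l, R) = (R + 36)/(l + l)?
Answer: -I*sqrt(76517)/32 ≈ -8.6443*I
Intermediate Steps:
C(S, M) = -1/4
D(w) = w**(3/2)
o(l, R) = (36 + R)/(2*l) (o(l, R) = (36 + R)/((2*l)) = (36 + R)*(1/(2*l)) = (36 + R)/(2*l))
s = I*sqrt(76517)/8 (s = sqrt(-1195 + (1/2)*(36 + 1**(3/2))/(-32)) = sqrt(-1195 + (1/2)*(-1/32)*(36 + 1)) = sqrt(-1195 + (1/2)*(-1/32)*37) = sqrt(-1195 - 37/64) = sqrt(-76517/64) = I*sqrt(76517)/8 ≈ 34.577*I)
s*C(-5, 6) = (I*sqrt(76517)/8)*(-1/4) = -I*sqrt(76517)/32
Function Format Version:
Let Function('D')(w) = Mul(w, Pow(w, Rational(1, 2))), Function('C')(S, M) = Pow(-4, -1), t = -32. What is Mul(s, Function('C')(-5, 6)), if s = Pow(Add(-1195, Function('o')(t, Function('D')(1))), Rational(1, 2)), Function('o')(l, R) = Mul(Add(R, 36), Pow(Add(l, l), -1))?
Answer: Mul(Rational(-1, 32), I, Pow(76517, Rational(1, 2))) ≈ Mul(-8.6443, I)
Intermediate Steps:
Function('C')(S, M) = Rational(-1, 4)
Function('D')(w) = Pow(w, Rational(3, 2))
Function('o')(l, R) = Mul(Rational(1, 2), Pow(l, -1), Add(36, R)) (Function('o')(l, R) = Mul(Add(36, R), Pow(Mul(2, l), -1)) = Mul(Add(36, R), Mul(Rational(1, 2), Pow(l, -1))) = Mul(Rational(1, 2), Pow(l, -1), Add(36, R)))
s = Mul(Rational(1, 8), I, Pow(76517, Rational(1, 2))) (s = Pow(Add(-1195, Mul(Rational(1, 2), Pow(-32, -1), Add(36, Pow(1, Rational(3, 2))))), Rational(1, 2)) = Pow(Add(-1195, Mul(Rational(1, 2), Rational(-1, 32), Add(36, 1))), Rational(1, 2)) = Pow(Add(-1195, Mul(Rational(1, 2), Rational(-1, 32), 37)), Rational(1, 2)) = Pow(Add(-1195, Rational(-37, 64)), Rational(1, 2)) = Pow(Rational(-76517, 64), Rational(1, 2)) = Mul(Rational(1, 8), I, Pow(76517, Rational(1, 2))) ≈ Mul(34.577, I))
Mul(s, Function('C')(-5, 6)) = Mul(Mul(Rational(1, 8), I, Pow(76517, Rational(1, 2))), Rational(-1, 4)) = Mul(Rational(-1, 32), I, Pow(76517, Rational(1, 2)))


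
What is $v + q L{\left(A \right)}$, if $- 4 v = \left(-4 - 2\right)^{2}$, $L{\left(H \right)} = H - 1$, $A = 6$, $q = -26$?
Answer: $-139$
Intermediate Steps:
$L{\left(H \right)} = -1 + H$
$v = -9$ ($v = - \frac{\left(-4 - 2\right)^{2}}{4} = - \frac{\left(-6\right)^{2}}{4} = \left(- \frac{1}{4}\right) 36 = -9$)
$v + q L{\left(A \right)} = -9 - 26 \left(-1 + 6\right) = -9 - 130 = -139$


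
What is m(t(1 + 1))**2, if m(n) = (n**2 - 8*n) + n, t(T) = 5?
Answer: 100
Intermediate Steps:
m(n) = n**2 - 7*n
m(t(1 + 1))**2 = (5*(-7 + 5))**2 = (5*(-2))**2 = (-10)**2 = 100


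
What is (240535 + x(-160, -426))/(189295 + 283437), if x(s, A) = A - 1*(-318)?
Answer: 240427/472732 ≈ 0.50859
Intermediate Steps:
x(s, A) = 318 + A (x(s, A) = A + 318 = 318 + A)
(240535 + x(-160, -426))/(189295 + 283437) = (240535 + (318 - 426))/(189295 + 283437) = (240535 - 108)/472732 = 240427*(1/472732) = 240427/472732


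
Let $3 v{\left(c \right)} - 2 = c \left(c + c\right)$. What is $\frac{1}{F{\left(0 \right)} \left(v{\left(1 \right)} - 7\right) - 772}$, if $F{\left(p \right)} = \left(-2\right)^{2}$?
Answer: $- \frac{3}{2384} \approx -0.0012584$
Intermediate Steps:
$v{\left(c \right)} = \frac{2}{3} + \frac{2 c^{2}}{3}$ ($v{\left(c \right)} = \frac{2}{3} + \frac{c \left(c + c\right)}{3} = \frac{2}{3} + \frac{c 2 c}{3} = \frac{2}{3} + \frac{2 c^{2}}{3}$)
$F{\left(p \right)} = 4$
$\frac{1}{F{\left(0 \right)} \left(v{\left(1 \right)} - 7\right) - 772} = \frac{1}{4 \left(\left(\frac{2}{3} + \frac{2 \cdot 1^{2}}{3}\right) - 7\right) - 772} = \frac{1}{4 \left(\left(\frac{2}{3} + \frac{2}{3} \cdot 1\right) - 7\right) - 772} = \frac{1}{4 \left(\left(\frac{2}{3} + \frac{2}{3}\right) - 7\right) - 772} = \frac{1}{4 \left(\frac{4}{3} - 7\right) - 772} = \frac{1}{4 \left(- \frac{17}{3}\right) - 772} = \frac{1}{- \frac{68}{3} - 772} = \frac{1}{- \frac{2384}{3}} = - \frac{3}{2384}$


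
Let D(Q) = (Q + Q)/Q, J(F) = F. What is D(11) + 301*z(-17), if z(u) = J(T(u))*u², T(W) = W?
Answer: -1478811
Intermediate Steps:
z(u) = u³ (z(u) = u*u² = u³)
D(Q) = 2 (D(Q) = (2*Q)/Q = 2)
D(11) + 301*z(-17) = 2 + 301*(-17)³ = 2 + 301*(-4913) = 2 - 1478813 = -1478811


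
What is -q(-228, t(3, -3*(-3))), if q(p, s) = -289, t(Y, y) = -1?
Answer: 289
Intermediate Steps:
-q(-228, t(3, -3*(-3))) = -1*(-289) = 289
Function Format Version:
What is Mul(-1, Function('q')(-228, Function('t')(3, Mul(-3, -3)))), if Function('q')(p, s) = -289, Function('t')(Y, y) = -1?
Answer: 289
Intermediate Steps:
Mul(-1, Function('q')(-228, Function('t')(3, Mul(-3, -3)))) = Mul(-1, -289) = 289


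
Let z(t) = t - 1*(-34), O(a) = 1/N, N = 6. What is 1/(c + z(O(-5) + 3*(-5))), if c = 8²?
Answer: 6/499 ≈ 0.012024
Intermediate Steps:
O(a) = ⅙ (O(a) = 1/6 = ⅙)
z(t) = 34 + t (z(t) = t + 34 = 34 + t)
c = 64
1/(c + z(O(-5) + 3*(-5))) = 1/(64 + (34 + (⅙ + 3*(-5)))) = 1/(64 + (34 + (⅙ - 15))) = 1/(64 + (34 - 89/6)) = 1/(64 + 115/6) = 1/(499/6) = 6/499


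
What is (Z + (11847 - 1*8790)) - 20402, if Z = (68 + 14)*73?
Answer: -11359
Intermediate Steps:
Z = 5986 (Z = 82*73 = 5986)
(Z + (11847 - 1*8790)) - 20402 = (5986 + (11847 - 1*8790)) - 20402 = (5986 + (11847 - 8790)) - 20402 = (5986 + 3057) - 20402 = 9043 - 20402 = -11359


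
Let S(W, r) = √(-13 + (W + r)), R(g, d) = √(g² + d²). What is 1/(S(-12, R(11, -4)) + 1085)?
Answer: 1/(1085 + I*√(25 - √137)) ≈ 0.00092165 - 3.097e-6*I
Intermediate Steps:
R(g, d) = √(d² + g²)
S(W, r) = √(-13 + W + r)
1/(S(-12, R(11, -4)) + 1085) = 1/(√(-13 - 12 + √((-4)² + 11²)) + 1085) = 1/(√(-13 - 12 + √(16 + 121)) + 1085) = 1/(√(-13 - 12 + √137) + 1085) = 1/(√(-25 + √137) + 1085) = 1/(1085 + √(-25 + √137))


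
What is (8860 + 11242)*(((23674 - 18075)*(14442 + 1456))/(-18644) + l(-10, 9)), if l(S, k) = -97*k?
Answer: -529130442407/4661 ≈ -1.1352e+8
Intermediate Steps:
(8860 + 11242)*(((23674 - 18075)*(14442 + 1456))/(-18644) + l(-10, 9)) = (8860 + 11242)*(((23674 - 18075)*(14442 + 1456))/(-18644) - 97*9) = 20102*((5599*15898)*(-1/18644) - 873) = 20102*(89012902*(-1/18644) - 873) = 20102*(-44506451/9322 - 873) = 20102*(-52644557/9322) = -529130442407/4661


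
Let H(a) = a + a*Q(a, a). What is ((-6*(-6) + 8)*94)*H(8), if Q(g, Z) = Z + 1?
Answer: 330880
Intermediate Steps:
Q(g, Z) = 1 + Z
H(a) = a + a*(1 + a)
((-6*(-6) + 8)*94)*H(8) = ((-6*(-6) + 8)*94)*(8*(2 + 8)) = ((36 + 8)*94)*(8*10) = (44*94)*80 = 4136*80 = 330880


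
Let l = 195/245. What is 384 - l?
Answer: 18777/49 ≈ 383.20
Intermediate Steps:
l = 39/49 (l = 195*(1/245) = 39/49 ≈ 0.79592)
384 - l = 384 - 1*39/49 = 384 - 39/49 = 18777/49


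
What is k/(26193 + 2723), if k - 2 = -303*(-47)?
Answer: 14243/28916 ≈ 0.49256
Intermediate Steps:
k = 14243 (k = 2 - 303*(-47) = 2 + 14241 = 14243)
k/(26193 + 2723) = 14243/(26193 + 2723) = 14243/28916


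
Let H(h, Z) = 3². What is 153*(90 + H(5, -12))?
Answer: 15147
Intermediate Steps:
H(h, Z) = 9
153*(90 + H(5, -12)) = 153*(90 + 9) = 153*99 = 15147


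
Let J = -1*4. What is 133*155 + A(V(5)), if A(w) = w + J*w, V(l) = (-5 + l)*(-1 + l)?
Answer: 20615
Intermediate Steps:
V(l) = (-1 + l)*(-5 + l)
J = -4
A(w) = -3*w (A(w) = w - 4*w = -3*w)
133*155 + A(V(5)) = 133*155 - 3*(5 + 5² - 6*5) = 20615 - 3*(5 + 25 - 30) = 20615 - 3*0 = 20615 + 0 = 20615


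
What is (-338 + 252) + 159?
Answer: 73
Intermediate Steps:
(-338 + 252) + 159 = -86 + 159 = 73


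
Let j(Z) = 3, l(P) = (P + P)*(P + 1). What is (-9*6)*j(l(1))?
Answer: -162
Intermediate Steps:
l(P) = 2*P*(1 + P) (l(P) = (2*P)*(1 + P) = 2*P*(1 + P))
(-9*6)*j(l(1)) = -9*6*3 = -54*3 = -162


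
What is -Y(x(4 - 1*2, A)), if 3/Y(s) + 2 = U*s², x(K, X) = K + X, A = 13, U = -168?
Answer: 3/37802 ≈ 7.9361e-5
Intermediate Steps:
Y(s) = 3/(-2 - 168*s²)
-Y(x(4 - 1*2, A)) = -(-3)/(2 + 168*((4 - 1*2) + 13)²) = -(-3)/(2 + 168*((4 - 2) + 13)²) = -(-3)/(2 + 168*(2 + 13)²) = -(-3)/(2 + 168*15²) = -(-3)/(2 + 168*225) = -(-3)/(2 + 37800) = -(-3)/37802 = -1*(-3/37802) = 3/37802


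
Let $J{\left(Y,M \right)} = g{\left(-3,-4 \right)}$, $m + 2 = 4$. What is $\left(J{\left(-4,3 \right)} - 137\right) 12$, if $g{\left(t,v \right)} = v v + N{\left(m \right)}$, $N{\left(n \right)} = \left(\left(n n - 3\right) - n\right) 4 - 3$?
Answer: $-1536$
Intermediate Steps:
$m = 2$ ($m = -2 + 4 = 2$)
$N{\left(n \right)} = -15 - 4 n + 4 n^{2}$ ($N{\left(n \right)} = \left(\left(n^{2} - 3\right) - n\right) 4 - 3 = \left(\left(-3 + n^{2}\right) - n\right) 4 - 3 = \left(-3 + n^{2} - n\right) 4 - 3 = \left(-12 - 4 n + 4 n^{2}\right) - 3 = -15 - 4 n + 4 n^{2}$)
$g{\left(t,v \right)} = -7 + v^{2}$ ($g{\left(t,v \right)} = v v - \left(23 - 16\right) = v^{2} - 7 = -7 + v^{2}$)
$J{\left(Y,M \right)} = 9$ ($J{\left(Y,M \right)} = -7 + \left(-4\right)^{2} = -7 + 16 = 9$)
$\left(J{\left(-4,3 \right)} - 137\right) 12 = \left(9 - 137\right) 12 = \left(-128\right) 12 = -1536$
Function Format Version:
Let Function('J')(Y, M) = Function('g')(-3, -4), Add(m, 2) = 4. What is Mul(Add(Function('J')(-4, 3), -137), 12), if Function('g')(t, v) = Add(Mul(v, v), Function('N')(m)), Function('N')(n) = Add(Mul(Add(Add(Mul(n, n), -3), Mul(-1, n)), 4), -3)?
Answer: -1536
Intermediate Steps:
m = 2 (m = Add(-2, 4) = 2)
Function('N')(n) = Add(-15, Mul(-4, n), Mul(4, Pow(n, 2))) (Function('N')(n) = Add(Mul(Add(Add(Pow(n, 2), -3), Mul(-1, n)), 4), -3) = Add(Mul(Add(Add(-3, Pow(n, 2)), Mul(-1, n)), 4), -3) = Add(Mul(Add(-3, Pow(n, 2), Mul(-1, n)), 4), -3) = Add(Add(-12, Mul(-4, n), Mul(4, Pow(n, 2))), -3) = Add(-15, Mul(-4, n), Mul(4, Pow(n, 2))))
Function('g')(t, v) = Add(-7, Pow(v, 2)) (Function('g')(t, v) = Add(Mul(v, v), Add(-15, Mul(-4, 2), Mul(4, Pow(2, 2)))) = Add(Pow(v, 2), Add(-15, -8, Mul(4, 4))) = Add(Pow(v, 2), Add(-15, -8, 16)) = Add(Pow(v, 2), -7) = Add(-7, Pow(v, 2)))
Function('J')(Y, M) = 9 (Function('J')(Y, M) = Add(-7, Pow(-4, 2)) = Add(-7, 16) = 9)
Mul(Add(Function('J')(-4, 3), -137), 12) = Mul(Add(9, -137), 12) = Mul(-128, 12) = -1536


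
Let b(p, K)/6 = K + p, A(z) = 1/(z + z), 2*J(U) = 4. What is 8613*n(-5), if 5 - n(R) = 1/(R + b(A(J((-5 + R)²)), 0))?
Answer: 318681/7 ≈ 45526.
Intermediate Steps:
J(U) = 2 (J(U) = (½)*4 = 2)
A(z) = 1/(2*z)
b(p, K) = 6*K + 6*p (b(p, K) = 6*(K + p) = 6*K + 6*p)
n(R) = 5 - 1/(3/2 + R) (n(R) = 5 - 1/(R + (6*0 + 6*((½)/2))) = 5 - 1/(R + (0 + 6*((½)*(½)))) = 5 - 1/(R + (0 + 6*(¼))) = 5 - 1/(R + (0 + 3/2)) = 5 - 1/(R + 3/2) = 5 - 1/(3/2 + R))
8613*n(-5) = 8613*((13 + 10*(-5))/(3 + 2*(-5))) = 8613*((13 - 50)/(3 - 10)) = 8613*(-37/(-7)) = 8613*(-⅐*(-37)) = 8613*(37/7) = 318681/7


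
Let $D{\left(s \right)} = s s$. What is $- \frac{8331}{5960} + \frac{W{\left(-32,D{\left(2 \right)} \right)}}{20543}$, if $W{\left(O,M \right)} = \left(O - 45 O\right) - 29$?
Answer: $- \frac{162924893}{122436280} \approx -1.3307$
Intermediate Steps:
$D{\left(s \right)} = s^{2}$
$W{\left(O,M \right)} = -29 - 44 O$ ($W{\left(O,M \right)} = - 44 O - 29 = -29 - 44 O$)
$- \frac{8331}{5960} + \frac{W{\left(-32,D{\left(2 \right)} \right)}}{20543} = - \frac{8331}{5960} + \frac{-29 - -1408}{20543} = \left(-8331\right) \frac{1}{5960} + \left(-29 + 1408\right) \frac{1}{20543} = - \frac{8331}{5960} + 1379 \cdot \frac{1}{20543} = - \frac{8331}{5960} + \frac{1379}{20543} = - \frac{162924893}{122436280}$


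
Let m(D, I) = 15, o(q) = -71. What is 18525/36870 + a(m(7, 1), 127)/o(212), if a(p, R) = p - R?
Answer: 362981/174518 ≈ 2.0799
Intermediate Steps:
18525/36870 + a(m(7, 1), 127)/o(212) = 18525/36870 + (15 - 1*127)/(-71) = 18525*(1/36870) + (15 - 127)*(-1/71) = 1235/2458 - 112*(-1/71) = 1235/2458 + 112/71 = 362981/174518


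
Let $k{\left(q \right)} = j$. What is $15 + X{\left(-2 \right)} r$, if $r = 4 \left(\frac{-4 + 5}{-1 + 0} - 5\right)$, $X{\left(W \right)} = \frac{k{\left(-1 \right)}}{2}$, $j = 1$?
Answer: $3$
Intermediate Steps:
$k{\left(q \right)} = 1$
$X{\left(W \right)} = \frac{1}{2}$ ($X{\left(W \right)} = 1 \cdot \frac{1}{2} = \frac{1}{2}$)
$r = -24$ ($r = 4 \left(1 \frac{1}{-1} - 5\right) = 4 \left(1 \left(-1\right) - 5\right) = 4 \left(-1 - 5\right) = 4 \left(-6\right) = -24$)
$15 + X{\left(-2 \right)} r = 15 + \frac{1}{2} \left(-24\right) = 15 - 12 = 3$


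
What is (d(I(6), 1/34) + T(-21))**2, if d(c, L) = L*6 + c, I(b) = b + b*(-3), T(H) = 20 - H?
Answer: 246016/289 ≈ 851.27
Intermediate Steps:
I(b) = -2*b (I(b) = b - 3*b = -2*b)
d(c, L) = c + 6*L (d(c, L) = 6*L + c = c + 6*L)
(d(I(6), 1/34) + T(-21))**2 = ((-2*6 + 6/34) + (20 - 1*(-21)))**2 = ((-12 + 6*(1/34)) + (20 + 21))**2 = ((-12 + 3/17) + 41)**2 = (-201/17 + 41)**2 = (496/17)**2 = 246016/289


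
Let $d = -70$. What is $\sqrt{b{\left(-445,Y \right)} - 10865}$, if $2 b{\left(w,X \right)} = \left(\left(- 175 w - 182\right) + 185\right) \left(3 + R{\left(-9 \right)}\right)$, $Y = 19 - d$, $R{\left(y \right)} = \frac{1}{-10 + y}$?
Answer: $\frac{\sqrt{37508831}}{19} \approx 322.34$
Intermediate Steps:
$Y = 89$ ($Y = 19 - -70 = 19 + 70 = 89$)
$b{\left(w,X \right)} = \frac{84}{19} - \frac{4900 w}{19}$ ($b{\left(w,X \right)} = \frac{\left(\left(- 175 w - 182\right) + 185\right) \left(3 + \frac{1}{-10 - 9}\right)}{2} = \frac{\left(\left(-182 - 175 w\right) + 185\right) \left(3 + \frac{1}{-19}\right)}{2} = \frac{\left(3 - 175 w\right) \left(3 - \frac{1}{19}\right)}{2} = \frac{\left(3 - 175 w\right) \frac{56}{19}}{2} = \frac{\frac{168}{19} - \frac{9800 w}{19}}{2} = \frac{84}{19} - \frac{4900 w}{19}$)
$\sqrt{b{\left(-445,Y \right)} - 10865} = \sqrt{\left(\frac{84}{19} - - \frac{2180500}{19}\right) - 10865} = \sqrt{\left(\frac{84}{19} + \frac{2180500}{19}\right) - 10865} = \sqrt{\frac{2180584}{19} - 10865} = \sqrt{\frac{1974149}{19}} = \frac{\sqrt{37508831}}{19}$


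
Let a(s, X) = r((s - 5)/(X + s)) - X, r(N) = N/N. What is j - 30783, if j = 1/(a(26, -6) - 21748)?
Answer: -669253204/21741 ≈ -30783.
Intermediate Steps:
r(N) = 1
a(s, X) = 1 - X
j = -1/21741 (j = 1/((1 - 1*(-6)) - 21748) = 1/((1 + 6) - 21748) = 1/(7 - 21748) = 1/(-21741) = -1/21741 ≈ -4.5996e-5)
j - 30783 = -1/21741 - 30783 = -669253204/21741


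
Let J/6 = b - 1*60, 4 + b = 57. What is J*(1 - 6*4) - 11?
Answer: 955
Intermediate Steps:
b = 53 (b = -4 + 57 = 53)
J = -42 (J = 6*(53 - 1*60) = 6*(53 - 60) = 6*(-7) = -42)
J*(1 - 6*4) - 11 = -42*(1 - 6*4) - 11 = -42*(1 - 24) - 11 = -42*(-23) - 11 = 966 - 11 = 955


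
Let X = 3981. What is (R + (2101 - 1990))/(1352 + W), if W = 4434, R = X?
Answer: 186/263 ≈ 0.70722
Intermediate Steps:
R = 3981
(R + (2101 - 1990))/(1352 + W) = (3981 + (2101 - 1990))/(1352 + 4434) = (3981 + 111)/5786 = 4092*(1/5786) = 186/263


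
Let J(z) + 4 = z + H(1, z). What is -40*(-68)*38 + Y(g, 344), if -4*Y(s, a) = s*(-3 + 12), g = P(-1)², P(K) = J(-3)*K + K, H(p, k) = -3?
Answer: 412711/4 ≈ 1.0318e+5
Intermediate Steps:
J(z) = -7 + z (J(z) = -4 + (z - 3) = -4 + (-3 + z) = -7 + z)
P(K) = -9*K (P(K) = (-7 - 3)*K + K = -10*K + K = -9*K)
g = 81 (g = (-9*(-1))² = 9² = 81)
Y(s, a) = -9*s/4 (Y(s, a) = -s*(-3 + 12)/4 = -s*9/4 = -9*s/4)
-40*(-68)*38 + Y(g, 344) = -40*(-68)*38 - 9/4*81 = 2720*38 - 729/4 = 103360 - 729/4 = 412711/4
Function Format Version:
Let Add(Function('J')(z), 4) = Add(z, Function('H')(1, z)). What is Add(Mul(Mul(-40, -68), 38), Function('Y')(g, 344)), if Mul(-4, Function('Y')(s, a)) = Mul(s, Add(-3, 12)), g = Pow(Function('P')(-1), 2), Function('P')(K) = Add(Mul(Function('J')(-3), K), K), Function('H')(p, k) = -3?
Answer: Rational(412711, 4) ≈ 1.0318e+5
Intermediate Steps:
Function('J')(z) = Add(-7, z) (Function('J')(z) = Add(-4, Add(z, -3)) = Add(-4, Add(-3, z)) = Add(-7, z))
Function('P')(K) = Mul(-9, K) (Function('P')(K) = Add(Mul(Add(-7, -3), K), K) = Add(Mul(-10, K), K) = Mul(-9, K))
g = 81 (g = Pow(Mul(-9, -1), 2) = Pow(9, 2) = 81)
Function('Y')(s, a) = Mul(Rational(-9, 4), s) (Function('Y')(s, a) = Mul(Rational(-1, 4), Mul(s, Add(-3, 12))) = Mul(Rational(-1, 4), Mul(s, 9)) = Mul(Rational(-1, 4), Mul(9, s)) = Mul(Rational(-9, 4), s))
Add(Mul(Mul(-40, -68), 38), Function('Y')(g, 344)) = Add(Mul(Mul(-40, -68), 38), Mul(Rational(-9, 4), 81)) = Add(Mul(2720, 38), Rational(-729, 4)) = Add(103360, Rational(-729, 4)) = Rational(412711, 4)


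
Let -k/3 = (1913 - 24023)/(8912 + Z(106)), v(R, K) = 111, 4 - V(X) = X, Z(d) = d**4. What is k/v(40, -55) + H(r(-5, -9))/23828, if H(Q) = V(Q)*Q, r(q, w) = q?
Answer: -236137855/125351768976 ≈ -0.0018838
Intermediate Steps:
V(X) = 4 - X
k = 3685/7014256 (k = -3*(1913 - 24023)/(8912 + 106**4) = -(-66330)/(8912 + 126247696) = -(-66330)/126256608 = -3*(-3685/21042768) = 3685/7014256 ≈ 0.00052536)
H(Q) = Q*(4 - Q) (H(Q) = (4 - Q)*Q = Q*(4 - Q))
k/v(40, -55) + H(r(-5, -9))/23828 = (3685/7014256)/111 - 5*(4 - 1*(-5))/23828 = (3685/7014256)*(1/111) - 5*(4 + 5)*(1/23828) = 3685/778582416 - 5*9*(1/23828) = 3685/778582416 - 45*1/23828 = 3685/778582416 - 45/23828 = -236137855/125351768976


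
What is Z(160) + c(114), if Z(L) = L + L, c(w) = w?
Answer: 434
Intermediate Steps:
Z(L) = 2*L
Z(160) + c(114) = 2*160 + 114 = 320 + 114 = 434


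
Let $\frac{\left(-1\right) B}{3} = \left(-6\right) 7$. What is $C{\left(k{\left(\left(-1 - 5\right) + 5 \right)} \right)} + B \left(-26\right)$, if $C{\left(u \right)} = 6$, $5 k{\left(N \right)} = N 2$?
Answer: $-3270$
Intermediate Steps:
$k{\left(N \right)} = \frac{2 N}{5}$ ($k{\left(N \right)} = \frac{N 2}{5} = \frac{2 N}{5}$)
$B = 126$ ($B = - 3 \left(\left(-6\right) 7\right) = \left(-3\right) \left(-42\right) = 126$)
$C{\left(k{\left(\left(-1 - 5\right) + 5 \right)} \right)} + B \left(-26\right) = 6 + 126 \left(-26\right) = 6 - 3276 = -3270$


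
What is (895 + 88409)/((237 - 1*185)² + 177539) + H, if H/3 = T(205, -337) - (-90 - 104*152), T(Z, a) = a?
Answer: 2804791091/60081 ≈ 46684.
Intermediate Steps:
H = 46683 (H = 3*(-337 - (-90 - 104*152)) = 3*(-337 - (-90 - 15808)) = 3*(-337 - 1*(-15898)) = 3*(-337 + 15898) = 3*15561 = 46683)
(895 + 88409)/((237 - 1*185)² + 177539) + H = (895 + 88409)/((237 - 1*185)² + 177539) + 46683 = 89304/((237 - 185)² + 177539) + 46683 = 89304/(52² + 177539) + 46683 = 89304/(2704 + 177539) + 46683 = 89304/180243 + 46683 = 89304*(1/180243) + 46683 = 29768/60081 + 46683 = 2804791091/60081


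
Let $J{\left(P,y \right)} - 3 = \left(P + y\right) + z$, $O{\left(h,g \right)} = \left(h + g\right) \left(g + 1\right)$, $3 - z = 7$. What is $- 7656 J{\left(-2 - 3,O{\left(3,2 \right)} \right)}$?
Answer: $-68904$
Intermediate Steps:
$z = -4$ ($z = 3 - 7 = -4$)
$O{\left(h,g \right)} = \left(1 + g\right) \left(g + h\right)$ ($O{\left(h,g \right)} = \left(g + h\right) \left(1 + g\right) = \left(1 + g\right) \left(g + h\right)$)
$J{\left(P,y \right)} = -1 + P + y$ ($J{\left(P,y \right)} = 3 - \left(4 - P - y\right) = 3 + \left(-4 + P + y\right) = -1 + P + y$)
$- 7656 J{\left(-2 - 3,O{\left(3,2 \right)} \right)} = - 7656 \left(-1 - 5 + \left(2 + 3 + 2^{2} + 2 \cdot 3\right)\right) = - 7656 \left(-1 - 5 + \left(2 + 3 + 4 + 6\right)\right) = - 7656 \left(-1 - 5 + 15\right) = \left(-7656\right) 9 = -68904$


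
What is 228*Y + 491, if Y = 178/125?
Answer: 101959/125 ≈ 815.67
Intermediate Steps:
Y = 178/125 (Y = 178*(1/125) = 178/125 ≈ 1.4240)
228*Y + 491 = 228*(178/125) + 491 = 40584/125 + 491 = 101959/125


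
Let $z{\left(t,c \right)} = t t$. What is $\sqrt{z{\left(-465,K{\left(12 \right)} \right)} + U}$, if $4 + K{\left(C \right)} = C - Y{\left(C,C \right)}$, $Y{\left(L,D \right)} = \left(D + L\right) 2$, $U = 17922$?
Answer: $\sqrt{234147} \approx 483.89$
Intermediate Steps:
$Y{\left(L,D \right)} = 2 D + 2 L$
$K{\left(C \right)} = -4 - 3 C$ ($K{\left(C \right)} = -4 + \left(C - \left(2 C + 2 C\right)\right) = -4 + \left(C - 4 C\right) = -4 - 3 C$)
$z{\left(t,c \right)} = t^{2}$
$\sqrt{z{\left(-465,K{\left(12 \right)} \right)} + U} = \sqrt{\left(-465\right)^{2} + 17922} = \sqrt{216225 + 17922} = \sqrt{234147}$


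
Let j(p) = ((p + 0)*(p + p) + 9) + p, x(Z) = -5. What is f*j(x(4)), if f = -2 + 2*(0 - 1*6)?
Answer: -756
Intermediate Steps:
j(p) = 9 + p + 2*p² (j(p) = (p*(2*p) + 9) + p = (2*p² + 9) + p = (9 + 2*p²) + p = 9 + p + 2*p²)
f = -14 (f = -2 + 2*(0 - 6) = -2 + 2*(-6) = -2 - 12 = -14)
f*j(x(4)) = -14*(9 - 5 + 2*(-5)²) = -14*(9 - 5 + 2*25) = -14*(9 - 5 + 50) = -14*54 = -756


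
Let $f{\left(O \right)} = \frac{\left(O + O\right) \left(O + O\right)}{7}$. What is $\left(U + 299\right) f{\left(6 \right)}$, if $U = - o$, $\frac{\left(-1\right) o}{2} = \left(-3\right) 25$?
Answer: $\frac{21456}{7} \approx 3065.1$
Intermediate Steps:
$f{\left(O \right)} = \frac{4 O^{2}}{7}$ ($f{\left(O \right)} = 2 O 2 O \frac{1}{7} = 4 O^{2} \cdot \frac{1}{7} = \frac{4 O^{2}}{7}$)
$o = 150$ ($o = - 2 \left(\left(-3\right) 25\right) = \left(-2\right) \left(-75\right) = 150$)
$U = -150$ ($U = \left(-1\right) 150 = -150$)
$\left(U + 299\right) f{\left(6 \right)} = \left(-150 + 299\right) \frac{4 \cdot 6^{2}}{7} = 149 \cdot \frac{4}{7} \cdot 36 = 149 \cdot \frac{144}{7} = \frac{21456}{7}$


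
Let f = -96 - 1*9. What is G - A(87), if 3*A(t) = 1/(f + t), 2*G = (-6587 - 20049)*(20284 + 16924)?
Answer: -26758951775/54 ≈ -4.9554e+8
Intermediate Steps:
f = -105 (f = -96 - 9 = -105)
G = -495536144 (G = ((-6587 - 20049)*(20284 + 16924))/2 = (-26636*37208)/2 = (½)*(-991072288) = -495536144)
A(t) = 1/(3*(-105 + t))
G - A(87) = -495536144 - 1/(3*(-105 + 87)) = -495536144 - 1/(3*(-18)) = -495536144 - (-1)/(3*18) = -495536144 - 1*(-1/54) = -495536144 + 1/54 = -26758951775/54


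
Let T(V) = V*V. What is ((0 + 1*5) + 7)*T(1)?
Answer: 12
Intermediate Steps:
T(V) = V²
((0 + 1*5) + 7)*T(1) = ((0 + 1*5) + 7)*1² = ((0 + 5) + 7)*1 = (5 + 7)*1 = 12*1 = 12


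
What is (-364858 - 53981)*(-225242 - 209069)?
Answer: 181906384929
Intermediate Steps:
(-364858 - 53981)*(-225242 - 209069) = -418839*(-434311) = 181906384929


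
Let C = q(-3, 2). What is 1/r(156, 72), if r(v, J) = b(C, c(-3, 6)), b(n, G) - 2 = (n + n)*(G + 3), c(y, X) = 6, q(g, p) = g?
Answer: -1/52 ≈ -0.019231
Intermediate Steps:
C = -3
b(n, G) = 2 + 2*n*(3 + G) (b(n, G) = 2 + (n + n)*(G + 3) = 2 + (2*n)*(3 + G) = 2 + 2*n*(3 + G))
r(v, J) = -52 (r(v, J) = 2 + 6*(-3) + 2*6*(-3) = 2 - 18 - 36 = -52)
1/r(156, 72) = 1/(-52) = -1/52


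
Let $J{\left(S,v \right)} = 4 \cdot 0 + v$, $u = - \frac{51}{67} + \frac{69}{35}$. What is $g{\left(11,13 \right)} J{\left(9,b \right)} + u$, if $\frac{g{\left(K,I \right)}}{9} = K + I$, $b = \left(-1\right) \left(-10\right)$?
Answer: $\frac{5068038}{2345} \approx 2161.2$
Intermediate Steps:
$u = \frac{2838}{2345}$ ($u = \left(-51\right) \frac{1}{67} + 69 \cdot \frac{1}{35} = - \frac{51}{67} + \frac{69}{35} = \frac{2838}{2345} \approx 1.2102$)
$b = 10$
$g{\left(K,I \right)} = 9 I + 9 K$ ($g{\left(K,I \right)} = 9 \left(K + I\right) = 9 \left(I + K\right) = 9 I + 9 K$)
$J{\left(S,v \right)} = v$ ($J{\left(S,v \right)} = 0 + v = v$)
$g{\left(11,13 \right)} J{\left(9,b \right)} + u = \left(9 \cdot 13 + 9 \cdot 11\right) 10 + \frac{2838}{2345} = \left(117 + 99\right) 10 + \frac{2838}{2345} = 216 \cdot 10 + \frac{2838}{2345} = 2160 + \frac{2838}{2345} = \frac{5068038}{2345}$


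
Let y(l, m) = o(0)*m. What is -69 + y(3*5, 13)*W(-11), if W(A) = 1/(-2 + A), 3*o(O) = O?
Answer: -69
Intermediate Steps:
o(O) = O/3
y(l, m) = 0 (y(l, m) = ((1/3)*0)*m = 0*m = 0)
-69 + y(3*5, 13)*W(-11) = -69 + 0/(-2 - 11) = -69 + 0/(-13) = -69 + 0*(-1/13) = -69 + 0 = -69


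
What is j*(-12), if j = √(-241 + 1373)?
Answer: -24*√283 ≈ -403.74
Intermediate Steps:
j = 2*√283 (j = √1132 = 2*√283 ≈ 33.645)
j*(-12) = (2*√283)*(-12) = -24*√283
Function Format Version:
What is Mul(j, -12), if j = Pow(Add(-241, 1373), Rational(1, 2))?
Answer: Mul(-24, Pow(283, Rational(1, 2))) ≈ -403.74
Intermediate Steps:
j = Mul(2, Pow(283, Rational(1, 2))) (j = Pow(1132, Rational(1, 2)) = Mul(2, Pow(283, Rational(1, 2))) ≈ 33.645)
Mul(j, -12) = Mul(Mul(2, Pow(283, Rational(1, 2))), -12) = Mul(-24, Pow(283, Rational(1, 2)))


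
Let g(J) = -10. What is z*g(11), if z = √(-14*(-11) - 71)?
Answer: -10*√83 ≈ -91.104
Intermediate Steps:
z = √83 (z = √(154 - 71) = √83 ≈ 9.1104)
z*g(11) = √83*(-10) = -10*√83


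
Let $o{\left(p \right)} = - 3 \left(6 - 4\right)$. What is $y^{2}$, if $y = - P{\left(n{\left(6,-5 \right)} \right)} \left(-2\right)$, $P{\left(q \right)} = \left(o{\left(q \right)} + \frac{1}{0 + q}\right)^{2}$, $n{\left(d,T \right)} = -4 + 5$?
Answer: $2500$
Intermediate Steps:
$o{\left(p \right)} = -6$ ($o{\left(p \right)} = \left(-3\right) 2 = -6$)
$n{\left(d,T \right)} = 1$
$P{\left(q \right)} = \left(-6 + \frac{1}{q}\right)^{2}$ ($P{\left(q \right)} = \left(-6 + \frac{1}{0 + q}\right)^{2} = \left(-6 + \frac{1}{q}\right)^{2}$)
$y = 50$ ($y = - 1^{-2} \left(1 - 6\right)^{2} \left(-2\right) = - 1 \left(1 - 6\right)^{2} \left(-2\right) = - 1 \left(-5\right)^{2} \left(-2\right) = - 1 \cdot 25 \left(-2\right) = \left(-1\right) 25 \left(-2\right) = \left(-25\right) \left(-2\right) = 50$)
$y^{2} = 50^{2} = 2500$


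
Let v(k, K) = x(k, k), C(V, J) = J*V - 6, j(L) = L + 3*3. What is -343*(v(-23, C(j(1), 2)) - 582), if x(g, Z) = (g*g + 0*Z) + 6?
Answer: 16121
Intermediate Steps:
x(g, Z) = 6 + g² (x(g, Z) = (g² + 0) + 6 = g² + 6 = 6 + g²)
j(L) = 9 + L (j(L) = L + 9 = 9 + L)
C(V, J) = -6 + J*V
v(k, K) = 6 + k²
-343*(v(-23, C(j(1), 2)) - 582) = -343*((6 + (-23)²) - 582) = -343*((6 + 529) - 582) = -343*(535 - 582) = -343*(-47) = 16121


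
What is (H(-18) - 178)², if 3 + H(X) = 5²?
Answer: 24336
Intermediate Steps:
H(X) = 22 (H(X) = -3 + 5² = -3 + 25 = 22)
(H(-18) - 178)² = (22 - 178)² = (-156)² = 24336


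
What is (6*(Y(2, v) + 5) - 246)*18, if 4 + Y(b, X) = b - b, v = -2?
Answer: -4320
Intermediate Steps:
Y(b, X) = -4 (Y(b, X) = -4 + (b - b) = -4 + 0 = -4)
(6*(Y(2, v) + 5) - 246)*18 = (6*(-4 + 5) - 246)*18 = (6*1 - 246)*18 = (6 - 246)*18 = -240*18 = -4320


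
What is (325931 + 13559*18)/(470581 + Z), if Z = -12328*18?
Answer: 569993/248677 ≈ 2.2921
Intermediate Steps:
Z = -221904
(325931 + 13559*18)/(470581 + Z) = (325931 + 13559*18)/(470581 - 221904) = (325931 + 244062)/248677 = 569993*(1/248677) = 569993/248677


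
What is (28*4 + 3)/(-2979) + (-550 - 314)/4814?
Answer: -1563733/7170453 ≈ -0.21808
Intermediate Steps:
(28*4 + 3)/(-2979) + (-550 - 314)/4814 = (112 + 3)*(-1/2979) - 864*1/4814 = 115*(-1/2979) - 432/2407 = -115/2979 - 432/2407 = -1563733/7170453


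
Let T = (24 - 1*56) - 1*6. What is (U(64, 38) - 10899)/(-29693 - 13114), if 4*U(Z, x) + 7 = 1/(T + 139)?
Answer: 2201951/8647014 ≈ 0.25465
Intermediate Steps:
T = -38 (T = (24 - 56) - 6 = -32 - 6 = -38)
U(Z, x) = -353/202 (U(Z, x) = -7/4 + 1/(4*(-38 + 139)) = -7/4 + (1/4)/101 = -7/4 + (1/4)*(1/101) = -7/4 + 1/404 = -353/202)
(U(64, 38) - 10899)/(-29693 - 13114) = (-353/202 - 10899)/(-29693 - 13114) = -2201951/202/(-42807) = -2201951/202*(-1/42807) = 2201951/8647014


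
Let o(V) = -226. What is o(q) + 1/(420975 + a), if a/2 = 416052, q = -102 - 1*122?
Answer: -283195853/1253079 ≈ -226.00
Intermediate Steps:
q = -224 (q = -102 - 122 = -224)
a = 832104 (a = 2*416052 = 832104)
o(q) + 1/(420975 + a) = -226 + 1/(420975 + 832104) = -226 + 1/1253079 = -283195853/1253079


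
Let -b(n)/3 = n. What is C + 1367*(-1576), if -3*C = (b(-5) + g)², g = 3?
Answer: -2154500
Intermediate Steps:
b(n) = -3*n
C = -108 (C = -(-3*(-5) + 3)²/3 = -(15 + 3)²/3 = -⅓*18² = -⅓*324 = -108)
C + 1367*(-1576) = -108 + 1367*(-1576) = -108 - 2154392 = -2154500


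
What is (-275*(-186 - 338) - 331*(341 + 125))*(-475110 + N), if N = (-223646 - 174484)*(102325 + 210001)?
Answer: 1261622891421540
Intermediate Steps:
N = -124346350380 (N = -398130*312326 = -124346350380)
(-275*(-186 - 338) - 331*(341 + 125))*(-475110 + N) = (-275*(-186 - 338) - 331*(341 + 125))*(-475110 - 124346350380) = (-275*(-524) - 331*466)*(-124346825490) = (144100 - 154246)*(-124346825490) = -10146*(-124346825490) = 1261622891421540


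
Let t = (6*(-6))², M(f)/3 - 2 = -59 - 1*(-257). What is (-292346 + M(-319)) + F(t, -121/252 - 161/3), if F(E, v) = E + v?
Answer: -73207045/252 ≈ -2.9050e+5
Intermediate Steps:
M(f) = 600 (M(f) = 6 + 3*(-59 - 1*(-257)) = 6 + 3*(-59 + 257) = 6 + 3*198 = 6 + 594 = 600)
t = 1296 (t = (-36)² = 1296)
(-292346 + M(-319)) + F(t, -121/252 - 161/3) = (-292346 + 600) + (1296 + (-121/252 - 161/3)) = -291746 + (1296 + (-121*1/252 - 161*⅓)) = -291746 + (1296 + (-121/252 - 161/3)) = -291746 + (1296 - 13645/252) = -291746 + 312947/252 = -73207045/252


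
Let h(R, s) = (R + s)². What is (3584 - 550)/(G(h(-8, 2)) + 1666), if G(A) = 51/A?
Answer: 36408/20009 ≈ 1.8196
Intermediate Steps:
(3584 - 550)/(G(h(-8, 2)) + 1666) = (3584 - 550)/(51/((-8 + 2)²) + 1666) = 3034/(51/((-6)²) + 1666) = 3034/(51/36 + 1666) = 3034/(51*(1/36) + 1666) = 3034/(17/12 + 1666) = 3034/(20009/12) = 3034*(12/20009) = 36408/20009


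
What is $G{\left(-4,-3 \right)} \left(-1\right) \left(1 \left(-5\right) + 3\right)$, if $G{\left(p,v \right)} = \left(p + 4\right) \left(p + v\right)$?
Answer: $0$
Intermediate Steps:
$G{\left(p,v \right)} = \left(4 + p\right) \left(p + v\right)$
$G{\left(-4,-3 \right)} \left(-1\right) \left(1 \left(-5\right) + 3\right) = \left(\left(-4\right)^{2} + 4 \left(-4\right) + 4 \left(-3\right) - -12\right) \left(-1\right) \left(1 \left(-5\right) + 3\right) = \left(16 - 16 - 12 + 12\right) \left(-1\right) \left(-5 + 3\right) = 0 \left(-1\right) \left(-2\right) = 0 \left(-2\right) = 0$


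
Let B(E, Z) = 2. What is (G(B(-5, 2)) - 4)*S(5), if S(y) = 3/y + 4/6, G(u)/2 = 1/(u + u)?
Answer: -133/30 ≈ -4.4333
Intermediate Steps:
G(u) = 1/u (G(u) = 2/(u + u) = 2/((2*u)) = 2*(1/(2*u)) = 1/u)
S(y) = ⅔ + 3/y (S(y) = 3/y + 4*(⅙) = 3/y + ⅔ = ⅔ + 3/y)
(G(B(-5, 2)) - 4)*S(5) = (1/2 - 4)*(⅔ + 3/5) = (½ - 4)*(⅔ + 3*(⅕)) = -7*(⅔ + ⅗)/2 = -7/2*19/15 = -133/30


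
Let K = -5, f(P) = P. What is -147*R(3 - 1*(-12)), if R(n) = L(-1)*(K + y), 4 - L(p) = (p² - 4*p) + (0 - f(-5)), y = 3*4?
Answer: 6174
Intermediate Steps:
y = 12
L(p) = -1 - p² + 4*p (L(p) = 4 - ((p² - 4*p) + (0 - 1*(-5))) = 4 - ((p² - 4*p) + (0 + 5)) = 4 - ((p² - 4*p) + 5) = 4 - (5 + p² - 4*p) = 4 + (-5 - p² + 4*p) = -1 - p² + 4*p)
R(n) = -42 (R(n) = (-1 - 1*(-1)² + 4*(-1))*(-5 + 12) = (-1 - 1*1 - 4)*7 = (-1 - 1 - 4)*7 = -6*7 = -42)
-147*R(3 - 1*(-12)) = -147*(-42) = 6174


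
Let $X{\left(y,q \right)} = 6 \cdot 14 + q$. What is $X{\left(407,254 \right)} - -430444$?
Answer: $430782$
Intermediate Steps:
$X{\left(y,q \right)} = 84 + q$
$X{\left(407,254 \right)} - -430444 = \left(84 + 254\right) - -430444 = 338 + 430444 = 430782$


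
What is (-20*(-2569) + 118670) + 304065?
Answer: 474115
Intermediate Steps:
(-20*(-2569) + 118670) + 304065 = (51380 + 118670) + 304065 = 170050 + 304065 = 474115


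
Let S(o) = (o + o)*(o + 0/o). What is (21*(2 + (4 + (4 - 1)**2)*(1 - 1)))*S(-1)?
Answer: 84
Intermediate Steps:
S(o) = 2*o**2 (S(o) = (2*o)*(o + 0) = (2*o)*o = 2*o**2)
(21*(2 + (4 + (4 - 1)**2)*(1 - 1)))*S(-1) = (21*(2 + (4 + (4 - 1)**2)*(1 - 1)))*(2*(-1)**2) = (21*(2 + (4 + 3**2)*0))*(2*1) = (21*(2 + (4 + 9)*0))*2 = (21*(2 + 13*0))*2 = (21*(2 + 0))*2 = (21*2)*2 = 42*2 = 84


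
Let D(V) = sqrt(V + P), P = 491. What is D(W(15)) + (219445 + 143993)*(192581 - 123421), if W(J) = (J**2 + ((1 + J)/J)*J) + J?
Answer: 25135372080 + 3*sqrt(83) ≈ 2.5135e+10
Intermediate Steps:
W(J) = 1 + J**2 + 2*J (W(J) = (J**2 + ((1 + J)/J)*J) + J = (J**2 + (1 + J)) + J = (1 + J + J**2) + J = 1 + J**2 + 2*J)
D(V) = sqrt(491 + V) (D(V) = sqrt(V + 491) = sqrt(491 + V))
D(W(15)) + (219445 + 143993)*(192581 - 123421) = sqrt(491 + (1 + 15**2 + 2*15)) + (219445 + 143993)*(192581 - 123421) = sqrt(491 + (1 + 225 + 30)) + 363438*69160 = sqrt(491 + 256) + 25135372080 = sqrt(747) + 25135372080 = 3*sqrt(83) + 25135372080 = 25135372080 + 3*sqrt(83)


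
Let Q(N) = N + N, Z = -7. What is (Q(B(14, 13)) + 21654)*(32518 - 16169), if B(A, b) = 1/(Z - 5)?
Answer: 2124111127/6 ≈ 3.5402e+8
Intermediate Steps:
B(A, b) = -1/12 (B(A, b) = 1/(-7 - 5) = 1/(-12) = -1/12)
Q(N) = 2*N
(Q(B(14, 13)) + 21654)*(32518 - 16169) = (2*(-1/12) + 21654)*(32518 - 16169) = (-⅙ + 21654)*16349 = (129923/6)*16349 = 2124111127/6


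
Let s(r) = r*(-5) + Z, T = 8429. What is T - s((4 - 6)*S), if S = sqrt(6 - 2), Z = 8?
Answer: 8401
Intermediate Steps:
S = 2 (S = sqrt(4) = 2)
s(r) = 8 - 5*r (s(r) = r*(-5) + 8 = -5*r + 8 = 8 - 5*r)
T - s((4 - 6)*S) = 8429 - (8 - 5*(4 - 6)*2) = 8429 - (8 - (-10)*2) = 8429 - (8 - 5*(-4)) = 8429 - (8 + 20) = 8429 - 1*28 = 8429 - 28 = 8401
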